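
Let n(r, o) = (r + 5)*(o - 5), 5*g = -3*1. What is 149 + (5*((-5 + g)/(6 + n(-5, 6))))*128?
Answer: -1345/3 ≈ -448.33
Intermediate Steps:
g = -⅗ (g = (-3*1)/5 = (⅕)*(-3) = -⅗ ≈ -0.60000)
n(r, o) = (-5 + o)*(5 + r) (n(r, o) = (5 + r)*(-5 + o) = (-5 + o)*(5 + r))
149 + (5*((-5 + g)/(6 + n(-5, 6))))*128 = 149 + (5*((-5 - ⅗)/(6 + (-25 - 5*(-5) + 5*6 + 6*(-5)))))*128 = 149 + (5*(-28/(5*(6 + (-25 + 25 + 30 - 30)))))*128 = 149 + (5*(-28/(5*(6 + 0))))*128 = 149 + (5*(-28/5/6))*128 = 149 + (5*(-28/5*⅙))*128 = 149 + (5*(-14/15))*128 = 149 - 14/3*128 = 149 - 1792/3 = -1345/3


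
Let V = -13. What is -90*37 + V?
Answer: -3343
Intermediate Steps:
-90*37 + V = -90*37 - 13 = -3330 - 13 = -3343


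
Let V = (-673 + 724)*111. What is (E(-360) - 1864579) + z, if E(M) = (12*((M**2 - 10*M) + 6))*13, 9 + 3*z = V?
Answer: 18917441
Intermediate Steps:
V = 5661 (V = 51*111 = 5661)
z = 1884 (z = -3 + (1/3)*5661 = -3 + 1887 = 1884)
E(M) = 936 - 1560*M + 156*M**2 (E(M) = (12*(6 + M**2 - 10*M))*13 = (72 - 120*M + 12*M**2)*13 = 936 - 1560*M + 156*M**2)
(E(-360) - 1864579) + z = ((936 - 1560*(-360) + 156*(-360)**2) - 1864579) + 1884 = ((936 + 561600 + 156*129600) - 1864579) + 1884 = ((936 + 561600 + 20217600) - 1864579) + 1884 = (20780136 - 1864579) + 1884 = 18915557 + 1884 = 18917441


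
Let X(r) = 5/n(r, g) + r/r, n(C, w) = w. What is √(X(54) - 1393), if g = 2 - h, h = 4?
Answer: I*√5578/2 ≈ 37.343*I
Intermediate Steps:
g = -2 (g = 2 - 1*4 = 2 - 4 = -2)
X(r) = -3/2 (X(r) = 5/(-2) + r/r = 5*(-½) + 1 = -5/2 + 1 = -3/2)
√(X(54) - 1393) = √(-3/2 - 1393) = √(-2789/2) = I*√5578/2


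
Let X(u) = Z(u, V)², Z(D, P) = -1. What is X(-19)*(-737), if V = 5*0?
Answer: -737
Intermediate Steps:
V = 0
X(u) = 1 (X(u) = (-1)² = 1)
X(-19)*(-737) = 1*(-737) = -737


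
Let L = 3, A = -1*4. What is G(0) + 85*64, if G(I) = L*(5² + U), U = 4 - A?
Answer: 5539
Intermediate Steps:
A = -4
U = 8 (U = 4 - 1*(-4) = 4 + 4 = 8)
G(I) = 99 (G(I) = 3*(5² + 8) = 3*(25 + 8) = 3*33 = 99)
G(0) + 85*64 = 99 + 85*64 = 99 + 5440 = 5539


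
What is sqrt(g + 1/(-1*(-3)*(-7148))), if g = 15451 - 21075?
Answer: I*sqrt(646542266577)/10722 ≈ 74.993*I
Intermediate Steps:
g = -5624
sqrt(g + 1/(-1*(-3)*(-7148))) = sqrt(-5624 + 1/(-1*(-3)*(-7148))) = sqrt(-5624 + 1/(3*(-7148))) = sqrt(-5624 + 1/(-21444)) = sqrt(-5624 - 1/21444) = sqrt(-120601057/21444) = I*sqrt(646542266577)/10722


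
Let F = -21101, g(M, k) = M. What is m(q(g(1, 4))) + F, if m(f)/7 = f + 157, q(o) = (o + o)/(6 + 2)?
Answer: -80001/4 ≈ -20000.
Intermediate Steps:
q(o) = o/4 (q(o) = (2*o)/8 = (2*o)*(1/8) = o/4)
m(f) = 1099 + 7*f (m(f) = 7*(f + 157) = 7*(157 + f) = 1099 + 7*f)
m(q(g(1, 4))) + F = (1099 + 7*((1/4)*1)) - 21101 = (1099 + 7*(1/4)) - 21101 = (1099 + 7/4) - 21101 = 4403/4 - 21101 = -80001/4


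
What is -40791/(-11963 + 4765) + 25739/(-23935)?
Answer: 791063263/172284130 ≈ 4.5916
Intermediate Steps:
-40791/(-11963 + 4765) + 25739/(-23935) = -40791/(-7198) + 25739*(-1/23935) = -40791*(-1/7198) - 25739/23935 = 40791/7198 - 25739/23935 = 791063263/172284130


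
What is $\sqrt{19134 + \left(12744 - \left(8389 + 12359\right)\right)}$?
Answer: $\sqrt{11130} \approx 105.5$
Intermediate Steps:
$\sqrt{19134 + \left(12744 - \left(8389 + 12359\right)\right)} = \sqrt{19134 + \left(12744 - 20748\right)} = \sqrt{19134 - 8004} = \sqrt{11130}$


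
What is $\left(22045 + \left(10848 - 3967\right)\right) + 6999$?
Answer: $35925$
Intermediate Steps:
$\left(22045 + \left(10848 - 3967\right)\right) + 6999 = \left(22045 + 6881\right) + 6999 = 28926 + 6999 = 35925$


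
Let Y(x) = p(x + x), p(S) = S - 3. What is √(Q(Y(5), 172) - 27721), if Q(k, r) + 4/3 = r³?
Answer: √45546531/3 ≈ 2249.6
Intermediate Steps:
p(S) = -3 + S
Y(x) = -3 + 2*x (Y(x) = -3 + (x + x) = -3 + 2*x)
Q(k, r) = -4/3 + r³
√(Q(Y(5), 172) - 27721) = √((-4/3 + 172³) - 27721) = √((-4/3 + 5088448) - 27721) = √(15265340/3 - 27721) = √(15182177/3) = √45546531/3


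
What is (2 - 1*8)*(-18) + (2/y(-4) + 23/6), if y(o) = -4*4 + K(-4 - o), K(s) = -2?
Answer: 2011/18 ≈ 111.72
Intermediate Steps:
y(o) = -18 (y(o) = -4*4 - 2 = -16 - 2 = -18)
(2 - 1*8)*(-18) + (2/y(-4) + 23/6) = (2 - 1*8)*(-18) + (2/(-18) + 23/6) = (2 - 8)*(-18) + (2*(-1/18) + 23*(⅙)) = -6*(-18) + (-⅑ + 23/6) = 108 + 67/18 = 2011/18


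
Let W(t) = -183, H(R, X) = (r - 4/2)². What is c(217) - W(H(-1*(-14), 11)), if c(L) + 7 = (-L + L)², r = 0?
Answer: 176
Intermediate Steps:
H(R, X) = 4 (H(R, X) = (0 - 4/2)² = (0 - 4*½)² = (0 - 2)² = (-2)² = 4)
c(L) = -7 (c(L) = -7 + (-L + L)² = -7 + 0² = -7 + 0 = -7)
c(217) - W(H(-1*(-14), 11)) = -7 - 1*(-183) = -7 + 183 = 176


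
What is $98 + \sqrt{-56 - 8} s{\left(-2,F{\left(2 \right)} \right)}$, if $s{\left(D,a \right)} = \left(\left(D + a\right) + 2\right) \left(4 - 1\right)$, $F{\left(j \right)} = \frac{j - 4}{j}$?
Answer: $98 - 24 i \approx 98.0 - 24.0 i$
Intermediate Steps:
$F{\left(j \right)} = \frac{-4 + j}{j}$
$s{\left(D,a \right)} = 6 + 3 D + 3 a$ ($s{\left(D,a \right)} = \left(2 + D + a\right) 3 = 6 + 3 D + 3 a$)
$98 + \sqrt{-56 - 8} s{\left(-2,F{\left(2 \right)} \right)} = 98 + \sqrt{-56 - 8} \left(6 + 3 \left(-2\right) + 3 \frac{-4 + 2}{2}\right) = 98 + \sqrt{-64} \left(6 - 6 + 3 \cdot \frac{1}{2} \left(-2\right)\right) = 98 + 8 i \left(6 - 6 + 3 \left(-1\right)\right) = 98 + 8 i \left(6 - 6 - 3\right) = 98 + 8 i \left(-3\right) = 98 - 24 i$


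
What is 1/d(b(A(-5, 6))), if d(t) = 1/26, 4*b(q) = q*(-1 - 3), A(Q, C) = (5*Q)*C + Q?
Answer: 26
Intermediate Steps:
A(Q, C) = Q + 5*C*Q (A(Q, C) = 5*C*Q + Q = Q + 5*C*Q)
b(q) = -q (b(q) = (q*(-1 - 3))/4 = (q*(-4))/4 = (-4*q)/4 = -q)
d(t) = 1/26
1/d(b(A(-5, 6))) = 1/(1/26) = 26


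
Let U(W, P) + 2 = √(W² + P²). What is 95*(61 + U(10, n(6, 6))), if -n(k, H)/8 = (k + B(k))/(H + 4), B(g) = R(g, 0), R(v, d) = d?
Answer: 5605 + 38*√769 ≈ 6658.8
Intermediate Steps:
B(g) = 0
n(k, H) = -8*k/(4 + H) (n(k, H) = -8*(k + 0)/(H + 4) = -8*k/(4 + H))
U(W, P) = -2 + √(P² + W²) (U(W, P) = -2 + √(W² + P²) = -2 + √(P² + W²))
95*(61 + U(10, n(6, 6))) = 95*(61 + (-2 + √((-8*6/(4 + 6))² + 10²))) = 95*(61 + (-2 + √((-8*6/10)² + 100))) = 95*(61 + (-2 + √((-8*6*⅒)² + 100))) = 95*(61 + (-2 + √((-24/5)² + 100))) = 95*(61 + (-2 + √(576/25 + 100))) = 95*(61 + (-2 + √(3076/25))) = 95*(61 + (-2 + 2*√769/5)) = 95*(59 + 2*√769/5) = 5605 + 38*√769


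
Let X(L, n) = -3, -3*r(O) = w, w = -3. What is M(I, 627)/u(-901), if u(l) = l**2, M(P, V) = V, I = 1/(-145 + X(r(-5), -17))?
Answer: 627/811801 ≈ 0.00077236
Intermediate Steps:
r(O) = 1 (r(O) = -1/3*(-3) = 1)
I = -1/148 (I = 1/(-145 - 3) = 1/(-148) = -1/148 ≈ -0.0067568)
M(I, 627)/u(-901) = 627/((-901)**2) = 627/811801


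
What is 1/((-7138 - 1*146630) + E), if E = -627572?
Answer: -1/781340 ≈ -1.2799e-6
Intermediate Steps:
1/((-7138 - 1*146630) + E) = 1/((-7138 - 1*146630) - 627572) = 1/((-7138 - 146630) - 627572) = 1/(-153768 - 627572) = 1/(-781340) = -1/781340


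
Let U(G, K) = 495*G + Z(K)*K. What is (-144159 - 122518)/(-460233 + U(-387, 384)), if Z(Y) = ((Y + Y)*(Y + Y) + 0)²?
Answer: -266677/133590662122986 ≈ -1.9962e-9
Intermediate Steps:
Z(Y) = 16*Y⁴ (Z(Y) = ((2*Y)*(2*Y) + 0)² = (4*Y² + 0)² = (4*Y²)² = 16*Y⁴)
U(G, K) = 16*K⁵ + 495*G (U(G, K) = 495*G + (16*K⁴)*K = 495*G + 16*K⁵ = 16*K⁵ + 495*G)
(-144159 - 122518)/(-460233 + U(-387, 384)) = (-144159 - 122518)/(-460233 + (16*384⁵ + 495*(-387))) = -266677/(-460233 + (16*8349416423424 - 191565)) = -266677/(-460233 + (133590662774784 - 191565)) = -266677/(-460233 + 133590662583219) = -266677/133590662122986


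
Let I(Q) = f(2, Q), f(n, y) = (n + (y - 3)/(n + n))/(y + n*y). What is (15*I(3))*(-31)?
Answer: -310/3 ≈ -103.33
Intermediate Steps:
f(n, y) = (n + (-3 + y)/(2*n))/(y + n*y) (f(n, y) = (n + (-3 + y)/((2*n)))/(y + n*y) = (n + (-3 + y)*(1/(2*n)))/(y + n*y) = (n + (-3 + y)/(2*n))/(y + n*y))
I(Q) = (5 + Q)/(12*Q) (I(Q) = (½)*(-3 + Q + 2*2²)/(2*Q*(1 + 2)) = (½)*(½)*(-3 + Q + 2*4)/(Q*3) = (½)*(½)*(⅓)*(-3 + Q + 8)/Q = (½)*(½)*(⅓)*(5 + Q)/Q = (5 + Q)/(12*Q))
(15*I(3))*(-31) = (15*((1/12)*(5 + 3)/3))*(-31) = (15*((1/12)*(⅓)*8))*(-31) = (15*(2/9))*(-31) = (10/3)*(-31) = -310/3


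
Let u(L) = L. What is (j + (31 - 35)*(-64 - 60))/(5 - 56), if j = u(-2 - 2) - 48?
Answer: -148/17 ≈ -8.7059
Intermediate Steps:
j = -52 (j = (-2 - 2) - 48 = -4 - 48 = -52)
(j + (31 - 35)*(-64 - 60))/(5 - 56) = (-52 + (31 - 35)*(-64 - 60))/(5 - 56) = (-52 - 4*(-124))/(-51) = -(-52 + 496)/51 = -1/51*444 = -148/17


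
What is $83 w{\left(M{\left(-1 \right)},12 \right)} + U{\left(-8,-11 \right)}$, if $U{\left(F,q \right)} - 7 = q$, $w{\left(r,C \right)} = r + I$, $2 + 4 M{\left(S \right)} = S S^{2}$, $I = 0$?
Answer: $- \frac{265}{4} \approx -66.25$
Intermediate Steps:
$M{\left(S \right)} = - \frac{1}{2} + \frac{S^{3}}{4}$ ($M{\left(S \right)} = - \frac{1}{2} + \frac{S S^{2}}{4} = - \frac{1}{2} + \frac{S^{3}}{4}$)
$w{\left(r,C \right)} = r$ ($w{\left(r,C \right)} = r + 0 = r$)
$U{\left(F,q \right)} = 7 + q$
$83 w{\left(M{\left(-1 \right)},12 \right)} + U{\left(-8,-11 \right)} = 83 \left(- \frac{1}{2} + \frac{\left(-1\right)^{3}}{4}\right) + \left(7 - 11\right) = 83 \left(- \frac{1}{2} + \frac{1}{4} \left(-1\right)\right) - 4 = 83 \left(- \frac{1}{2} - \frac{1}{4}\right) - 4 = 83 \left(- \frac{3}{4}\right) - 4 = - \frac{249}{4} - 4 = - \frac{265}{4}$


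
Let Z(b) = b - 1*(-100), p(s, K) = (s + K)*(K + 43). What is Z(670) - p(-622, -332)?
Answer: -274936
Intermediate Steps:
p(s, K) = (43 + K)*(K + s) (p(s, K) = (K + s)*(43 + K) = (43 + K)*(K + s))
Z(b) = 100 + b (Z(b) = b + 100 = 100 + b)
Z(670) - p(-622, -332) = (100 + 670) - ((-332)² + 43*(-332) + 43*(-622) - 332*(-622)) = 770 - (110224 - 14276 - 26746 + 206504) = 770 - 1*275706 = 770 - 275706 = -274936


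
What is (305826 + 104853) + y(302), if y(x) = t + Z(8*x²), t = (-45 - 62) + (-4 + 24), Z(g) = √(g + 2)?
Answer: 410592 + √729634 ≈ 4.1145e+5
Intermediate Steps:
Z(g) = √(2 + g)
t = -87 (t = -107 + 20 = -87)
y(x) = -87 + √(2 + 8*x²)
(305826 + 104853) + y(302) = (305826 + 104853) + (-87 + √(2 + 8*302²)) = 410679 + (-87 + √(2 + 8*91204)) = 410679 + (-87 + √(2 + 729632)) = 410679 + (-87 + √729634) = 410592 + √729634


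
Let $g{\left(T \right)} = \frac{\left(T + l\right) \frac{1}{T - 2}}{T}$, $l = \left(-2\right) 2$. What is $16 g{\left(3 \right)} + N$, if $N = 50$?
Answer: $\frac{134}{3} \approx 44.667$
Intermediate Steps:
$l = -4$
$g{\left(T \right)} = \frac{-4 + T}{T \left(-2 + T\right)}$ ($g{\left(T \right)} = \frac{\left(T - 4\right) \frac{1}{T - 2}}{T} = \frac{\left(-4 + T\right) \frac{1}{-2 + T}}{T} = \frac{\frac{1}{-2 + T} \left(-4 + T\right)}{T} = \frac{-4 + T}{T \left(-2 + T\right)}$)
$16 g{\left(3 \right)} + N = 16 \frac{-4 + 3}{3 \left(-2 + 3\right)} + 50 = 16 \cdot \frac{1}{3} \cdot 1^{-1} \left(-1\right) + 50 = 16 \cdot \frac{1}{3} \cdot 1 \left(-1\right) + 50 = 16 \left(- \frac{1}{3}\right) + 50 = - \frac{16}{3} + 50 = \frac{134}{3}$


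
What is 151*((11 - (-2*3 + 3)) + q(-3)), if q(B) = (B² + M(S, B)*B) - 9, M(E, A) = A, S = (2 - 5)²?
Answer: 3473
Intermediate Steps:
S = 9 (S = (-3)² = 9)
q(B) = -9 + 2*B² (q(B) = (B² + B*B) - 9 = (B² + B²) - 9 = 2*B² - 9 = -9 + 2*B²)
151*((11 - (-2*3 + 3)) + q(-3)) = 151*((11 - (-2*3 + 3)) + (-9 + 2*(-3)²)) = 151*((11 - (-6 + 3)) + (-9 + 2*9)) = 151*((11 - 1*(-3)) + (-9 + 18)) = 151*((11 + 3) + 9) = 151*(14 + 9) = 151*23 = 3473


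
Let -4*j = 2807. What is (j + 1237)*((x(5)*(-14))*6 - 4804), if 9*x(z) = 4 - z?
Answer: -7699036/3 ≈ -2.5663e+6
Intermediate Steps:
j = -2807/4 (j = -1/4*2807 = -2807/4 ≈ -701.75)
x(z) = 4/9 - z/9 (x(z) = (4 - z)/9 = 4/9 - z/9)
(j + 1237)*((x(5)*(-14))*6 - 4804) = (-2807/4 + 1237)*(((4/9 - 1/9*5)*(-14))*6 - 4804) = 2141*(((4/9 - 5/9)*(-14))*6 - 4804)/4 = 2141*(-1/9*(-14)*6 - 4804)/4 = 2141*((14/9)*6 - 4804)/4 = 2141*(28/3 - 4804)/4 = (2141/4)*(-14384/3) = -7699036/3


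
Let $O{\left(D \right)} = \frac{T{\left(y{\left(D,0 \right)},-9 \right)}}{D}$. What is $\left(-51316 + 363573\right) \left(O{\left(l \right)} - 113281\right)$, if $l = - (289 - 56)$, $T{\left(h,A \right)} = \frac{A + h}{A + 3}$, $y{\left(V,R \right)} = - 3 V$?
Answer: $- \frac{8241823046006}{233} \approx -3.5373 \cdot 10^{10}$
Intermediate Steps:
$T{\left(h,A \right)} = \frac{A + h}{3 + A}$
$l = -233$ ($l = \left(-1\right) 233 = -233$)
$O{\left(D \right)} = \frac{\frac{3}{2} + \frac{D}{2}}{D}$ ($O{\left(D \right)} = \frac{\frac{1}{3 - 9} \left(-9 - 3 D\right)}{D} = \frac{\frac{1}{-6} \left(-9 - 3 D\right)}{D} = \frac{\left(- \frac{1}{6}\right) \left(-9 - 3 D\right)}{D} = \frac{\frac{3}{2} + \frac{D}{2}}{D}$)
$\left(-51316 + 363573\right) \left(O{\left(l \right)} - 113281\right) = \left(-51316 + 363573\right) \left(\frac{3 - 233}{2 \left(-233\right)} - 113281\right) = 312257 \left(\frac{1}{2} \left(- \frac{1}{233}\right) \left(-230\right) - 113281\right) = 312257 \left(\frac{115}{233} - 113281\right) = 312257 \left(- \frac{26394358}{233}\right) = - \frac{8241823046006}{233}$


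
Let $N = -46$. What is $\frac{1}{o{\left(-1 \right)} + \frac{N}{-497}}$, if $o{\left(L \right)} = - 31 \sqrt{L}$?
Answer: $\frac{22862}{237377765} + \frac{7657279 i}{237377765} \approx 9.6311 \cdot 10^{-5} + 0.032258 i$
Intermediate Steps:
$\frac{1}{o{\left(-1 \right)} + \frac{N}{-497}} = \frac{1}{- 31 \sqrt{-1} - \frac{46}{-497}} = \frac{1}{- 31 i - - \frac{46}{497}} = \frac{1}{- 31 i + \frac{46}{497}} = \frac{1}{\frac{46}{497} - 31 i} = \frac{247009 \left(\frac{46}{497} + 31 i\right)}{237377765}$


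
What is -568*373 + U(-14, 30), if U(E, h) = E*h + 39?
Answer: -212245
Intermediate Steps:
U(E, h) = 39 + E*h
-568*373 + U(-14, 30) = -568*373 + (39 - 14*30) = -211864 + (39 - 420) = -211864 - 381 = -212245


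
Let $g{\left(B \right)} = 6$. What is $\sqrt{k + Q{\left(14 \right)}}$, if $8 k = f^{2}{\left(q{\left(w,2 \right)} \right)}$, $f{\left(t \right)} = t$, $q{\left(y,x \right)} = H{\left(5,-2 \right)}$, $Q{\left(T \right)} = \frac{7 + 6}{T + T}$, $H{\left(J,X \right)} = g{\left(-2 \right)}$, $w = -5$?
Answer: $\frac{\sqrt{973}}{14} \approx 2.2281$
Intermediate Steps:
$H{\left(J,X \right)} = 6$
$Q{\left(T \right)} = \frac{13}{2 T}$
$q{\left(y,x \right)} = 6$
$k = \frac{9}{2}$ ($k = \frac{6^{2}}{8} = \frac{1}{8} \cdot 36 = \frac{9}{2} \approx 4.5$)
$\sqrt{k + Q{\left(14 \right)}} = \sqrt{\frac{9}{2} + \frac{13}{2 \cdot 14}} = \sqrt{\frac{9}{2} + \frac{13}{2} \cdot \frac{1}{14}} = \sqrt{\frac{9}{2} + \frac{13}{28}} = \sqrt{\frac{139}{28}} = \frac{\sqrt{973}}{14}$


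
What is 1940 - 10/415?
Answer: 161018/83 ≈ 1940.0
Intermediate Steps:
1940 - 10/415 = 1940 + (1/415)*(-10) = 1940 - 2/83 = 161018/83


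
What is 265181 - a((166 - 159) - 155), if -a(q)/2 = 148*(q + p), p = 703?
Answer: 429461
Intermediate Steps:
a(q) = -208088 - 296*q (a(q) = -296*(q + 703) = -296*(703 + q) = -2*(104044 + 148*q) = -208088 - 296*q)
265181 - a((166 - 159) - 155) = 265181 - (-208088 - 296*((166 - 159) - 155)) = 265181 - (-208088 - 296*(7 - 155)) = 265181 - (-208088 - 296*(-148)) = 265181 - (-208088 + 43808) = 265181 - 1*(-164280) = 265181 + 164280 = 429461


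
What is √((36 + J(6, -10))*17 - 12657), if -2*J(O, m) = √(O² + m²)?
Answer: √(-12045 - 17*√34) ≈ 110.2*I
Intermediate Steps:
J(O, m) = -√(O² + m²)/2
√((36 + J(6, -10))*17 - 12657) = √((36 - √(6² + (-10)²)/2)*17 - 12657) = √((36 - √(36 + 100)/2)*17 - 12657) = √((36 - √34)*17 - 12657) = √((612 - 17*√34) - 12657) = √(-12045 - 17*√34)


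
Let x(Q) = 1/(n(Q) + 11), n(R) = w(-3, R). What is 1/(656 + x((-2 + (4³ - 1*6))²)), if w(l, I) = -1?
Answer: 10/6561 ≈ 0.0015242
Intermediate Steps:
n(R) = -1
x(Q) = ⅒ (x(Q) = 1/(-1 + 11) = 1/10 = ⅒)
1/(656 + x((-2 + (4³ - 1*6))²)) = 1/(656 + ⅒) = 1/(6561/10) = 10/6561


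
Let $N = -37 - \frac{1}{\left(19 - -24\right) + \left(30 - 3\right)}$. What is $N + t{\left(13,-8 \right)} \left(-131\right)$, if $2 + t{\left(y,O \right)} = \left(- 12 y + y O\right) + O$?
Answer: $\frac{2473309}{70} \approx 35333.0$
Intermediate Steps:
$t{\left(y,O \right)} = -2 + O - 12 y + O y$ ($t{\left(y,O \right)} = -2 + \left(\left(- 12 y + y O\right) + O\right) = -2 + \left(\left(- 12 y + O y\right) + O\right) = -2 + \left(O - 12 y + O y\right) = -2 + O - 12 y + O y$)
$N = - \frac{2591}{70}$ ($N = -37 - \frac{1}{\left(19 + 24\right) + 27} = -37 - \frac{1}{43 + 27} = -37 - \frac{1}{70} = - \frac{2591}{70} \approx -37.014$)
$N + t{\left(13,-8 \right)} \left(-131\right) = - \frac{2591}{70} + \left(-2 - 8 - 156 - 104\right) \left(-131\right) = - \frac{2591}{70} - -35370 = - \frac{2591}{70} + 35370 = \frac{2473309}{70}$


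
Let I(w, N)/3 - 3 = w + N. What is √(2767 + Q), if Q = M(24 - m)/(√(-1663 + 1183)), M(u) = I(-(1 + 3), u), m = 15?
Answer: √(69175 - 5*I*√30)/5 ≈ 52.602 - 0.010413*I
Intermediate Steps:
I(w, N) = 9 + 3*N + 3*w (I(w, N) = 9 + 3*(w + N) = 9 + 3*(N + w) = 9 + (3*N + 3*w) = 9 + 3*N + 3*w)
M(u) = -3 + 3*u (M(u) = 9 + 3*u + 3*(-(1 + 3)) = 9 + 3*u + 3*(-1*4) = 9 + 3*u + 3*(-4) = 9 + 3*u - 12 = -3 + 3*u)
Q = -I*√30/5 (Q = (-3 + 3*(24 - 1*15))/(√(-1663 + 1183)) = (-3 + 3*(24 - 15))/(√(-480)) = (-3 + 3*9)/((4*I*√30)) = (-3 + 27)*(-I*√30/120) = 24*(-I*√30/120) = -I*√30/5 ≈ -1.0954*I)
√(2767 + Q) = √(2767 - I*√30/5)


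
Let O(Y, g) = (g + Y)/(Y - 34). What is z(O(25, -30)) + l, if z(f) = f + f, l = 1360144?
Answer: 12241306/9 ≈ 1.3601e+6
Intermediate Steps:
O(Y, g) = (Y + g)/(-34 + Y)
z(f) = 2*f
z(O(25, -30)) + l = 2*((25 - 30)/(-34 + 25)) + 1360144 = 2*(-5/(-9)) + 1360144 = 2*(-1/9*(-5)) + 1360144 = 2*(5/9) + 1360144 = 10/9 + 1360144 = 12241306/9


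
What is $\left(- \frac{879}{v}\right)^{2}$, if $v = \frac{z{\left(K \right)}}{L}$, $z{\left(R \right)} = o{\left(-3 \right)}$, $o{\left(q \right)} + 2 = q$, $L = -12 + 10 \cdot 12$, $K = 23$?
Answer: $\frac{9012084624}{25} \approx 3.6048 \cdot 10^{8}$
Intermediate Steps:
$L = 108$ ($L = -12 + 120 = 108$)
$o{\left(q \right)} = -2 + q$
$z{\left(R \right)} = -5$ ($z{\left(R \right)} = -2 - 3 = -5$)
$v = - \frac{5}{108} \approx -0.046296$
$\left(- \frac{879}{v}\right)^{2} = \left(- \frac{879}{- \frac{5}{108}}\right)^{2} = \left(\left(-879\right) \left(- \frac{108}{5}\right)\right)^{2} = \left(\frac{94932}{5}\right)^{2} = \frac{9012084624}{25}$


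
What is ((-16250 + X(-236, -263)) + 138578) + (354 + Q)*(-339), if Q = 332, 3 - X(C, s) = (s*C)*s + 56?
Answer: 16213605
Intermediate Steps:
X(C, s) = -53 - C*s² (X(C, s) = 3 - ((s*C)*s + 56) = 3 - ((C*s)*s + 56) = 3 - (C*s² + 56) = 3 - (56 + C*s²) = 3 + (-56 - C*s²) = -53 - C*s²)
((-16250 + X(-236, -263)) + 138578) + (354 + Q)*(-339) = ((-16250 + (-53 - 1*(-236)*(-263)²)) + 138578) + (354 + 332)*(-339) = ((-16250 + (-53 - 1*(-236)*69169)) + 138578) + 686*(-339) = ((-16250 + (-53 + 16323884)) + 138578) - 232554 = ((-16250 + 16323831) + 138578) - 232554 = (16307581 + 138578) - 232554 = 16446159 - 232554 = 16213605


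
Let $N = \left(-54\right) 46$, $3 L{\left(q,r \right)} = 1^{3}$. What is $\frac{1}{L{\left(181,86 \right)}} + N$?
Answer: $-2481$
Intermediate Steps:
$L{\left(q,r \right)} = \frac{1}{3}$ ($L{\left(q,r \right)} = \frac{1^{3}}{3} = \frac{1}{3} \cdot 1 = \frac{1}{3}$)
$N = -2484$
$\frac{1}{L{\left(181,86 \right)}} + N = \frac{1}{\frac{1}{3}} - 2484 = 3 - 2484 = -2481$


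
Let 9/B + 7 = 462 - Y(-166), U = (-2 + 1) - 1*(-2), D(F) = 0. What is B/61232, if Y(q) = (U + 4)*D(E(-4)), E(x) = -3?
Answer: 9/27860560 ≈ 3.2304e-7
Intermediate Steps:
U = 1 (U = -1 + 2 = 1)
Y(q) = 0 (Y(q) = (1 + 4)*0 = 5*0 = 0)
B = 9/455 (B = 9/(-7 + (462 - 1*0)) = 9/(-7 + (462 + 0)) = 9/(-7 + 462) = 9/455 ≈ 0.019780)
B/61232 = (9/455)/61232 = (9/455)*(1/61232) = 9/27860560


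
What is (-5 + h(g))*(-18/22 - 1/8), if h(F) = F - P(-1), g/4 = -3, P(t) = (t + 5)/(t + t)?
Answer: 1245/88 ≈ 14.148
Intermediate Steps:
P(t) = (5 + t)/(2*t) (P(t) = (5 + t)/((2*t)) = (5 + t)*(1/(2*t)) = (5 + t)/(2*t))
g = -12 (g = 4*(-3) = -12)
h(F) = 2 + F (h(F) = F - (5 - 1)/(2*(-1)) = F - (-1)*4/2 = F - 1*(-2) = F + 2 = 2 + F)
(-5 + h(g))*(-18/22 - 1/8) = (-5 + (2 - 12))*(-18/22 - 1/8) = (-5 - 10)*(-18*1/22 - 1*⅛) = -15*(-9/11 - ⅛) = -15*(-83/88) = 1245/88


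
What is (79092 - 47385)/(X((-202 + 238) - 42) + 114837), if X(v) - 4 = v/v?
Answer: 2439/8834 ≈ 0.27609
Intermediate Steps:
X(v) = 5 (X(v) = 4 + v/v = 4 + 1 = 5)
(79092 - 47385)/(X((-202 + 238) - 42) + 114837) = (79092 - 47385)/(5 + 114837) = 31707/114842 = 31707*(1/114842) = 2439/8834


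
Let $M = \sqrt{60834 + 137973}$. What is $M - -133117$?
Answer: $133117 + \sqrt{198807} \approx 1.3356 \cdot 10^{5}$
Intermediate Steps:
$M = \sqrt{198807} \approx 445.88$
$M - -133117 = \sqrt{198807} - -133117 = \sqrt{198807} + 133117 = 133117 + \sqrt{198807}$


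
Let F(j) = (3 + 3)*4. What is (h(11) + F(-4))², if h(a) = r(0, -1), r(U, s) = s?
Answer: 529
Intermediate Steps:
h(a) = -1
F(j) = 24 (F(j) = 6*4 = 24)
(h(11) + F(-4))² = (-1 + 24)² = 23² = 529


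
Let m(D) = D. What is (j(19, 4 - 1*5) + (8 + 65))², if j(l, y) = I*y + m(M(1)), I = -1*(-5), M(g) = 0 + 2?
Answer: 4900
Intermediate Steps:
M(g) = 2
I = 5
j(l, y) = 2 + 5*y (j(l, y) = 5*y + 2 = 2 + 5*y)
(j(19, 4 - 1*5) + (8 + 65))² = ((2 + 5*(4 - 1*5)) + (8 + 65))² = ((2 + 5*(4 - 5)) + 73)² = ((2 + 5*(-1)) + 73)² = ((2 - 5) + 73)² = (-3 + 73)² = 70² = 4900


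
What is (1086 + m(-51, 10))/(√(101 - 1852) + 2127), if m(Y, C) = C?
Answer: 291399/565735 - 137*I*√1751/565735 ≈ 0.51508 - 0.010133*I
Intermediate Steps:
(1086 + m(-51, 10))/(√(101 - 1852) + 2127) = (1086 + 10)/(√(101 - 1852) + 2127) = 1096/(√(-1751) + 2127) = 1096/(I*√1751 + 2127) = 1096/(2127 + I*√1751)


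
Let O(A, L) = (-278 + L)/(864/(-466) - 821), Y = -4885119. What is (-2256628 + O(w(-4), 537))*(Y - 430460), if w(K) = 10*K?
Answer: 2299796223828656613/191725 ≈ 1.1995e+13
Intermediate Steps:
O(A, L) = 64774/191725 - 233*L/191725 (O(A, L) = (-278 + L)/(864*(-1/466) - 821) = (-278 + L)/(-432/233 - 821) = (-278 + L)/(-191725/233) = (-278 + L)*(-233/191725) = 64774/191725 - 233*L/191725)
(-2256628 + O(w(-4), 537))*(Y - 430460) = (-2256628 + (64774/191725 - 233/191725*537))*(-4885119 - 430460) = (-2256628 + (64774/191725 - 125121/191725))*(-5315579) = (-2256628 - 60347/191725)*(-5315579) = -432652063647/191725*(-5315579) = 2299796223828656613/191725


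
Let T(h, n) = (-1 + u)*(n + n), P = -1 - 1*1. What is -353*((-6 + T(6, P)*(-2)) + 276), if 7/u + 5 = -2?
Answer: -89662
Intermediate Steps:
u = -1 (u = 7/(-5 - 2) = 7/(-7) = 7*(-⅐) = -1)
P = -2 (P = -1 - 1 = -2)
T(h, n) = -4*n (T(h, n) = (-1 - 1)*(n + n) = -4*n)
-353*((-6 + T(6, P)*(-2)) + 276) = -353*((-6 - 4*(-2)*(-2)) + 276) = -353*((-6 + 8*(-2)) + 276) = -353*((-6 - 16) + 276) = -353*(-22 + 276) = -353*254 = -89662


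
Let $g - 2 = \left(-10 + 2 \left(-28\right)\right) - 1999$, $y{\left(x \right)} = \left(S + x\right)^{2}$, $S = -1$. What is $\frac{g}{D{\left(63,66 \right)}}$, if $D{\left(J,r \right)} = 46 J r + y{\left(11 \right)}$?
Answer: $- \frac{2063}{191368} \approx -0.01078$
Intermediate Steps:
$y{\left(x \right)} = \left(-1 + x\right)^{2}$
$D{\left(J,r \right)} = 100 + 46 J r$ ($D{\left(J,r \right)} = 46 J r + \left(-1 + 11\right)^{2} = 46 J r + 10^{2} = 46 J r + 100 = 100 + 46 J r$)
$g = -2063$ ($g = 2 + \left(\left(-10 + 2 \left(-28\right)\right) - 1999\right) = 2 - 2065 = -2063$)
$\frac{g}{D{\left(63,66 \right)}} = - \frac{2063}{100 + 46 \cdot 63 \cdot 66} = - \frac{2063}{100 + 191268} = - \frac{2063}{191368}$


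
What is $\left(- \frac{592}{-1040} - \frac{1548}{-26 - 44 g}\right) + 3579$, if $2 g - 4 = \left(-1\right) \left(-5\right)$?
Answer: $\frac{13054787}{3640} \approx 3586.5$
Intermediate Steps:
$g = \frac{9}{2}$ ($g = 2 + \frac{\left(-1\right) \left(-5\right)}{2} = 2 + \frac{1}{2} \cdot 5 = 2 + \frac{5}{2} = \frac{9}{2} \approx 4.5$)
$\left(- \frac{592}{-1040} - \frac{1548}{-26 - 44 g}\right) + 3579 = \left(- \frac{592}{-1040} - \frac{1548}{-26 - 44 \cdot \frac{9}{2}}\right) + 3579 = \left(\left(-592\right) \left(- \frac{1}{1040}\right) - \frac{1548}{-26 - 198}\right) + 3579 = \left(\frac{37}{65} - \frac{1548}{-26 - 198}\right) + 3579 = \left(\frac{37}{65} - \frac{1548}{-224}\right) + 3579 = \left(\frac{37}{65} - - \frac{387}{56}\right) + 3579 = \left(\frac{37}{65} + \frac{387}{56}\right) + 3579 = \frac{27227}{3640} + 3579 = \frac{13054787}{3640}$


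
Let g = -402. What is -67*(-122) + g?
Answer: 7772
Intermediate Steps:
-67*(-122) + g = -67*(-122) - 402 = 8174 - 402 = 7772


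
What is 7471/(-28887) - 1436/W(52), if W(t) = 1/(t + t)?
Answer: -4314107599/28887 ≈ -1.4934e+5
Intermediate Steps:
W(t) = 1/(2*t)
7471/(-28887) - 1436/W(52) = 7471/(-28887) - 1436/((1/2)/52) = 7471*(-1/28887) - 1436/((1/2)*(1/52)) = -7471/28887 - 1436/1/104 = -7471/28887 - 1436*104 = -7471/28887 - 149344 = -4314107599/28887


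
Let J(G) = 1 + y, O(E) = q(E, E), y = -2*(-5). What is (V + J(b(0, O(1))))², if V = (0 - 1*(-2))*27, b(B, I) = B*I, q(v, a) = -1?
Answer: 4225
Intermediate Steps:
y = 10
O(E) = -1
J(G) = 11 (J(G) = 1 + 10 = 11)
V = 54 (V = (0 + 2)*27 = 2*27 = 54)
(V + J(b(0, O(1))))² = (54 + 11)² = 65² = 4225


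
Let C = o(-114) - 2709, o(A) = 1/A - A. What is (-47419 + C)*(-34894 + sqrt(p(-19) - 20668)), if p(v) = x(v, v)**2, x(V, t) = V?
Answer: 99475762859/57 - 5701597*I*sqrt(20307)/114 ≈ 1.7452e+9 - 7.1271e+6*I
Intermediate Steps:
p(v) = v**2
C = -295831/114 (C = (1/(-114) - 1*(-114)) - 2709 = (-1/114 + 114) - 2709 = 12995/114 - 2709 = -295831/114 ≈ -2595.0)
(-47419 + C)*(-34894 + sqrt(p(-19) - 20668)) = (-47419 - 295831/114)*(-34894 + sqrt((-19)**2 - 20668)) = -5701597*(-34894 + sqrt(361 - 20668))/114 = -5701597*(-34894 + sqrt(-20307))/114 = -5701597*(-34894 + I*sqrt(20307))/114 = 99475762859/57 - 5701597*I*sqrt(20307)/114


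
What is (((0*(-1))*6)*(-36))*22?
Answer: 0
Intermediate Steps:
(((0*(-1))*6)*(-36))*22 = ((0*6)*(-36))*22 = (0*(-36))*22 = 0*22 = 0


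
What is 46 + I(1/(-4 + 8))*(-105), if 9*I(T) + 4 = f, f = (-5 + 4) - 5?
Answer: 488/3 ≈ 162.67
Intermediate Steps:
f = -6 (f = -1 - 5 = -6)
I(T) = -10/9 (I(T) = -4/9 + (⅑)*(-6) = -4/9 - ⅔ = -10/9)
46 + I(1/(-4 + 8))*(-105) = 46 - 10/9*(-105) = 46 + 350/3 = 488/3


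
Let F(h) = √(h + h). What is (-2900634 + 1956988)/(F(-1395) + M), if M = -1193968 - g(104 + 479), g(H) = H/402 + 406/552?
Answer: 8561657323058249080/10832837318652842093 + 107561194892448*I*√310/54164186593264210465 ≈ 0.79034 + 3.4964e-5*I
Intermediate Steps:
F(h) = √2*√h (F(h) = √(2*h) = √2*√h)
g(H) = 203/276 + H/402 (g(H) = H*(1/402) + 406*(1/552) = H/402 + 203/276 = 203/276 + H/402)
M = -7359632225/6164 (M = -1193968 - (203/276 + (104 + 479)/402) = -1193968 - (203/276 + (1/402)*583) = -1193968 - (203/276 + 583/402) = -1193968 - 1*13473/6164 = -1193968 - 13473/6164 = -7359632225/6164 ≈ -1.1940e+6)
(-2900634 + 1956988)/(F(-1395) + M) = (-2900634 + 1956988)/(√2*√(-1395) - 7359632225/6164) = -943646/(√2*(3*I*√155) - 7359632225/6164) = -943646/(3*I*√310 - 7359632225/6164) = -943646/(-7359632225/6164 + 3*I*√310)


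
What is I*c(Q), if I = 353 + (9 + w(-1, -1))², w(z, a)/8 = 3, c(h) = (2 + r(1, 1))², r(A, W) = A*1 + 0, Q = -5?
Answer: 12978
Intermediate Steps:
r(A, W) = A (r(A, W) = A + 0 = A)
c(h) = 9 (c(h) = (2 + 1)² = 3² = 9)
w(z, a) = 24 (w(z, a) = 8*3 = 24)
I = 1442 (I = 353 + (9 + 24)² = 353 + 33² = 353 + 1089 = 1442)
I*c(Q) = 1442*9 = 12978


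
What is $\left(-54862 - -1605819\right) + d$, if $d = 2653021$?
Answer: $4203978$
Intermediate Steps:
$\left(-54862 - -1605819\right) + d = \left(-54862 - -1605819\right) + 2653021 = \left(-54862 + 1605819\right) + 2653021 = 1550957 + 2653021 = 4203978$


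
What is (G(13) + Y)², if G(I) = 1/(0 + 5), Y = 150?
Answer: 564001/25 ≈ 22560.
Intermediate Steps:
G(I) = ⅕ (G(I) = 1/5 = ⅕)
(G(13) + Y)² = (⅕ + 150)² = (751/5)² = 564001/25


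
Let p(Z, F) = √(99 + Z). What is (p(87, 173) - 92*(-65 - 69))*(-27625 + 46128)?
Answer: 228104984 + 18503*√186 ≈ 2.2836e+8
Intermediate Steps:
(p(87, 173) - 92*(-65 - 69))*(-27625 + 46128) = (√(99 + 87) - 92*(-65 - 69))*(-27625 + 46128) = (√186 - 92*(-134))*18503 = (√186 + 12328)*18503 = (12328 + √186)*18503 = 228104984 + 18503*√186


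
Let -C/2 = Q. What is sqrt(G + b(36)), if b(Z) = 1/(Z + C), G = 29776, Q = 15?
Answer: sqrt(1071942)/6 ≈ 172.56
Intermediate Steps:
C = -30 (C = -2*15 = -30)
b(Z) = 1/(-30 + Z) (b(Z) = 1/(Z - 30) = 1/(-30 + Z))
sqrt(G + b(36)) = sqrt(29776 + 1/(-30 + 36)) = sqrt(29776 + 1/6) = sqrt(178657/6) = sqrt(1071942)/6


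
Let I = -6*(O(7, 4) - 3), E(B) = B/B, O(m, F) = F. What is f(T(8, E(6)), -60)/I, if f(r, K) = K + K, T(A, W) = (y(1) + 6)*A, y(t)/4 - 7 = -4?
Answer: 20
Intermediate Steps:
y(t) = 12 (y(t) = 28 + 4*(-4) = 28 - 16 = 12)
E(B) = 1
T(A, W) = 18*A (T(A, W) = (12 + 6)*A = 18*A)
f(r, K) = 2*K
I = -6 (I = -6*(4 - 3) = -6*1 = -6)
f(T(8, E(6)), -60)/I = (2*(-60))/(-6) = -120*(-⅙) = 20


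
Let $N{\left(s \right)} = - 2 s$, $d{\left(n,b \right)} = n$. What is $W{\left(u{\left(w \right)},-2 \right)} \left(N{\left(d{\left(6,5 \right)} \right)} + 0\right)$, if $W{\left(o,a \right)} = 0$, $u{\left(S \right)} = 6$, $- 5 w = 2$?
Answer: $0$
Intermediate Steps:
$w = - \frac{2}{5}$ ($w = \left(- \frac{1}{5}\right) 2 = - \frac{2}{5} \approx -0.4$)
$W{\left(u{\left(w \right)},-2 \right)} \left(N{\left(d{\left(6,5 \right)} \right)} + 0\right) = 0 \left(\left(-2\right) 6 + 0\right) = 0 \left(-12 + 0\right) = 0 \left(-12\right) = 0$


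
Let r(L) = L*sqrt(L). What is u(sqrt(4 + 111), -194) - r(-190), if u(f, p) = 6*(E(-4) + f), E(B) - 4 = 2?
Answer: 36 + 6*sqrt(115) + 190*I*sqrt(190) ≈ 100.34 + 2619.0*I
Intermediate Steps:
E(B) = 6 (E(B) = 4 + 2 = 6)
r(L) = L**(3/2)
u(f, p) = 36 + 6*f (u(f, p) = 6*(6 + f) = 36 + 6*f)
u(sqrt(4 + 111), -194) - r(-190) = (36 + 6*sqrt(4 + 111)) - (-190)**(3/2) = (36 + 6*sqrt(115)) - (-190)*I*sqrt(190) = (36 + 6*sqrt(115)) + 190*I*sqrt(190) = 36 + 6*sqrt(115) + 190*I*sqrt(190)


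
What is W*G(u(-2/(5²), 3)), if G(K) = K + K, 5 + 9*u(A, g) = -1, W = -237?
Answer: 316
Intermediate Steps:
u(A, g) = -⅔ (u(A, g) = -5/9 + (⅑)*(-1) = -5/9 - ⅑ = -⅔)
G(K) = 2*K
W*G(u(-2/(5²), 3)) = -474*(-2)/3 = -237*(-4/3) = 316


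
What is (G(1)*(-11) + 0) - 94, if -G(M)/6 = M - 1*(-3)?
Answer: 170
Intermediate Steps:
G(M) = -18 - 6*M (G(M) = -6*(M - 1*(-3)) = -6*(M + 3) = -6*(3 + M) = -18 - 6*M)
(G(1)*(-11) + 0) - 94 = ((-18 - 6*1)*(-11) + 0) - 94 = ((-18 - 6)*(-11) + 0) - 94 = (-24*(-11) + 0) - 94 = (264 + 0) - 94 = 264 - 94 = 170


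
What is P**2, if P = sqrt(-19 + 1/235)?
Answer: -4464/235 ≈ -18.996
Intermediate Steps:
P = 12*I*sqrt(7285)/235 (P = sqrt(-19 + 1/235) = sqrt(-4464/235) = 12*I*sqrt(7285)/235 ≈ 4.3584*I)
P**2 = (12*I*sqrt(7285)/235)**2 = -4464/235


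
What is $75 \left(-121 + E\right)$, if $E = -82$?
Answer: $-15225$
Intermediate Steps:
$75 \left(-121 + E\right) = 75 \left(-121 - 82\right) = 75 \left(-203\right) = -15225$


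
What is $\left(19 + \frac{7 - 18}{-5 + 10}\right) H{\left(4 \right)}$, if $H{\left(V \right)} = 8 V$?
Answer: $\frac{2688}{5} \approx 537.6$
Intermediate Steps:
$\left(19 + \frac{7 - 18}{-5 + 10}\right) H{\left(4 \right)} = \left(19 + \frac{7 - 18}{-5 + 10}\right) 8 \cdot 4 = \left(19 - \frac{11}{5}\right) 32 = \frac{84}{5} \cdot 32 = \frac{2688}{5}$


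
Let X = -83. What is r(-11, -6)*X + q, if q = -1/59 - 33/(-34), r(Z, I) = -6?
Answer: 1000901/2006 ≈ 498.95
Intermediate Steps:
q = 1913/2006 (q = -1*1/59 - 33*(-1/34) = -1/59 + 33/34 = 1913/2006 ≈ 0.95364)
r(-11, -6)*X + q = -6*(-83) + 1913/2006 = 498 + 1913/2006 = 1000901/2006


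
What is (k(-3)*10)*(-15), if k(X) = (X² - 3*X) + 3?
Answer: -3150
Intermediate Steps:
k(X) = 3 + X² - 3*X
(k(-3)*10)*(-15) = ((3 + (-3)² - 3*(-3))*10)*(-15) = ((3 + 9 + 9)*10)*(-15) = (21*10)*(-15) = 210*(-15) = -3150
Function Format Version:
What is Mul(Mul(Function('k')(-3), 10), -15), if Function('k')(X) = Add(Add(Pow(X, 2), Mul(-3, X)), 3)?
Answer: -3150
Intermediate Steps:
Function('k')(X) = Add(3, Pow(X, 2), Mul(-3, X))
Mul(Mul(Function('k')(-3), 10), -15) = Mul(Mul(Add(3, Pow(-3, 2), Mul(-3, -3)), 10), -15) = Mul(Mul(Add(3, 9, 9), 10), -15) = Mul(Mul(21, 10), -15) = Mul(210, -15) = -3150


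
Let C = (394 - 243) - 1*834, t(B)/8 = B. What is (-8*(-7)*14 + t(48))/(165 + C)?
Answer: -584/259 ≈ -2.2548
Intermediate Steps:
t(B) = 8*B
C = -683 (C = 151 - 834 = -683)
(-8*(-7)*14 + t(48))/(165 + C) = (-8*(-7)*14 + 8*48)/(165 - 683) = (56*14 + 384)/(-518) = (784 + 384)*(-1/518) = 1168*(-1/518) = -584/259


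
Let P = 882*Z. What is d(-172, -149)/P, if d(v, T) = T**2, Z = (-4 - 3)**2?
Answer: 22201/43218 ≈ 0.51370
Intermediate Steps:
Z = 49 (Z = (-7)**2 = 49)
P = 43218 (P = 882*49 = 43218)
d(-172, -149)/P = (-149)**2/43218 = 22201*(1/43218) = 22201/43218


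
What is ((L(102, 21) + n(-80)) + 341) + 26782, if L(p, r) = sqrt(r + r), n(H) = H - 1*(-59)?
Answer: 27102 + sqrt(42) ≈ 27108.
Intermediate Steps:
n(H) = 59 + H (n(H) = H + 59 = 59 + H)
L(p, r) = sqrt(2)*sqrt(r) (L(p, r) = sqrt(2*r) = sqrt(2)*sqrt(r))
((L(102, 21) + n(-80)) + 341) + 26782 = ((sqrt(2)*sqrt(21) + (59 - 80)) + 341) + 26782 = ((sqrt(42) - 21) + 341) + 26782 = ((-21 + sqrt(42)) + 341) + 26782 = (320 + sqrt(42)) + 26782 = 27102 + sqrt(42)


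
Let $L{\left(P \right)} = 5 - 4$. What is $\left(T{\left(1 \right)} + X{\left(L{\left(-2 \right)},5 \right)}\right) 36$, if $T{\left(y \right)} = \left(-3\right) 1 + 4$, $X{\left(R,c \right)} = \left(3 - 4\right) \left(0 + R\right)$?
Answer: $0$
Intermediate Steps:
$L{\left(P \right)} = 1$ ($L{\left(P \right)} = 5 - 4 = 1$)
$X{\left(R,c \right)} = - R$
$T{\left(y \right)} = 1$ ($T{\left(y \right)} = -3 + 4 = 1$)
$\left(T{\left(1 \right)} + X{\left(L{\left(-2 \right)},5 \right)}\right) 36 = \left(1 - 1\right) 36 = 0 \cdot 36 = 0$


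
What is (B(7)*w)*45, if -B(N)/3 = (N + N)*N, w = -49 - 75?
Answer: 1640520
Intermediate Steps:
w = -124
B(N) = -6*N² (B(N) = -3*(N + N)*N = -3*2*N*N = -6*N²)
(B(7)*w)*45 = (-6*7²*(-124))*45 = (-6*49*(-124))*45 = -294*(-124)*45 = 36456*45 = 1640520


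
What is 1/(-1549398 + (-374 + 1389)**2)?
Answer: -1/519173 ≈ -1.9261e-6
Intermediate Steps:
1/(-1549398 + (-374 + 1389)**2) = 1/(-1549398 + 1015**2) = 1/(-1549398 + 1030225) = 1/(-519173) = -1/519173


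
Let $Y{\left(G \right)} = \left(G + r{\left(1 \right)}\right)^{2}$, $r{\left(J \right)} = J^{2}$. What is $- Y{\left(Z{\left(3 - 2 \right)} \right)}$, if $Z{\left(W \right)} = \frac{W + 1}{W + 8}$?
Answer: $- \frac{121}{81} \approx -1.4938$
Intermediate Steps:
$Z{\left(W \right)} = \frac{1 + W}{8 + W}$
$Y{\left(G \right)} = \left(1 + G\right)^{2}$ ($Y{\left(G \right)} = \left(G + 1^{2}\right)^{2} = \left(G + 1\right)^{2} = \left(1 + G\right)^{2}$)
$- Y{\left(Z{\left(3 - 2 \right)} \right)} = - \left(1 + \frac{1 + \left(3 - 2\right)}{8 + \left(3 - 2\right)}\right)^{2} = - \left(1 + \frac{1 + 1}{8 + 1}\right)^{2} = - \left(1 + \frac{1}{9} \cdot 2\right)^{2} = - \left(1 + \frac{2}{9}\right)^{2} = - \left(\frac{11}{9}\right)^{2} = \left(-1\right) \frac{121}{81} = - \frac{121}{81}$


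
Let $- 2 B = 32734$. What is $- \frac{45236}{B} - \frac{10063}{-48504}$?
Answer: $\frac{2358828065}{793864968} \approx 2.9713$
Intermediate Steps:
$B = -16367$ ($B = \left(- \frac{1}{2}\right) 32734 = -16367$)
$- \frac{45236}{B} - \frac{10063}{-48504} = - \frac{45236}{-16367} - \frac{10063}{-48504} = \left(-45236\right) \left(- \frac{1}{16367}\right) - - \frac{10063}{48504} = \frac{45236}{16367} + \frac{10063}{48504} = \frac{2358828065}{793864968}$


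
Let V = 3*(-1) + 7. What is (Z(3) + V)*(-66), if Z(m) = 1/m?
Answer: -286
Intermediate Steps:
V = 4 (V = -3 + 7 = 4)
(Z(3) + V)*(-66) = (1/3 + 4)*(-66) = (⅓ + 4)*(-66) = (13/3)*(-66) = -286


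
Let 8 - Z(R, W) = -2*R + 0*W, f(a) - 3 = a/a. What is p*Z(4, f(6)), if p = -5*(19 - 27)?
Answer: 640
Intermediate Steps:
p = 40 (p = -5*(-8) = 40)
f(a) = 4 (f(a) = 3 + a/a = 3 + 1 = 4)
Z(R, W) = 8 + 2*R (Z(R, W) = 8 - (-2*R + 0*W) = 8 - (-2*R + 0) = 8 - (-2)*R = 8 + 2*R)
p*Z(4, f(6)) = 40*(8 + 2*4) = 40*(8 + 8) = 40*16 = 640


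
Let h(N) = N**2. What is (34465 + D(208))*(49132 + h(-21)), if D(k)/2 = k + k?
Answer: 1749778181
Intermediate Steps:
D(k) = 4*k (D(k) = 2*(k + k) = 2*(2*k) = 4*k)
(34465 + D(208))*(49132 + h(-21)) = (34465 + 4*208)*(49132 + (-21)**2) = (34465 + 832)*(49132 + 441) = 35297*49573 = 1749778181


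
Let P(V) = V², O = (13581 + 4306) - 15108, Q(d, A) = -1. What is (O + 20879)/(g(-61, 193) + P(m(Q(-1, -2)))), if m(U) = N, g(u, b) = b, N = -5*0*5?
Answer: 23658/193 ≈ 122.58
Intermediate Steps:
N = 0 (N = 0*5 = 0)
m(U) = 0
O = 2779 (O = 17887 - 15108 = 2779)
(O + 20879)/(g(-61, 193) + P(m(Q(-1, -2)))) = (2779 + 20879)/(193 + 0²) = 23658/(193 + 0) = 23658/193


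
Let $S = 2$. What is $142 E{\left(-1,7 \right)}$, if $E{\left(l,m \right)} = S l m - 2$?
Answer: $-2272$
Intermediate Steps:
$E{\left(l,m \right)} = -2 + 2 l m$ ($E{\left(l,m \right)} = 2 l m - 2 = -2 + 2 l m$)
$142 E{\left(-1,7 \right)} = 142 \left(-2 + 2 \left(-1\right) 7\right) = 142 \left(-2 - 14\right) = 142 \left(-16\right) = -2272$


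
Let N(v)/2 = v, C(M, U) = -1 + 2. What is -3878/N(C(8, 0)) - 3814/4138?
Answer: -4013698/2069 ≈ -1939.9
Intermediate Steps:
C(M, U) = 1
N(v) = 2*v
-3878/N(C(8, 0)) - 3814/4138 = -3878/(2*1) - 3814/4138 = -3878/2 - 3814*1/4138 = -3878*1/2 - 1907/2069 = -1939 - 1907/2069 = -4013698/2069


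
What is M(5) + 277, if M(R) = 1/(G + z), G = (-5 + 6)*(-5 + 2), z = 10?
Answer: 1940/7 ≈ 277.14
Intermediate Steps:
G = -3 (G = 1*(-3) = -3)
M(R) = 1/7 (M(R) = 1/(-3 + 10) = 1/7)
M(5) + 277 = 1/7 + 277 = 1940/7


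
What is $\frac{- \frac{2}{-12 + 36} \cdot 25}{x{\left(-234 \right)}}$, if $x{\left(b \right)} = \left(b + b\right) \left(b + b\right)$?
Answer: $- \frac{25}{2628288} \approx -9.5119 \cdot 10^{-6}$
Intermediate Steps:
$x{\left(b \right)} = 4 b^{2}$ ($x{\left(b \right)} = 2 b 2 b = 4 b^{2}$)
$\frac{- \frac{2}{-12 + 36} \cdot 25}{x{\left(-234 \right)}} = \frac{- \frac{2}{-12 + 36} \cdot 25}{4 \left(-234\right)^{2}} = \frac{- \frac{2}{24} \cdot 25}{4 \cdot 54756} = \frac{\left(-2\right) \frac{1}{24} \cdot 25}{219024} = \left(- \frac{1}{12}\right) 25 \cdot \frac{1}{219024} = \left(- \frac{25}{12}\right) \frac{1}{219024} = - \frac{25}{2628288}$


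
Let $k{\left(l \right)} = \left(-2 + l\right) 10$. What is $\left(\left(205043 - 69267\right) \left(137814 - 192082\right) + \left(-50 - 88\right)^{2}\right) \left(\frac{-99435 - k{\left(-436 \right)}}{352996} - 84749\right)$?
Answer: $\frac{55107595143717368629}{88249} \approx 6.2446 \cdot 10^{14}$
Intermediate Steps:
$k{\left(l \right)} = -20 + 10 l$
$\left(\left(205043 - 69267\right) \left(137814 - 192082\right) + \left(-50 - 88\right)^{2}\right) \left(\frac{-99435 - k{\left(-436 \right)}}{352996} - 84749\right) = \left(\left(205043 - 69267\right) \left(137814 - 192082\right) + \left(-50 - 88\right)^{2}\right) \left(\frac{-99435 - \left(-20 + 10 \left(-436\right)\right)}{352996} - 84749\right) = \left(135776 \left(-54268\right) + \left(-138\right)^{2}\right) \left(\left(-99435 - \left(-20 - 4360\right)\right) \frac{1}{352996} - 84749\right) = \left(-7368291968 + 19044\right) \left(\left(-99435 - -4380\right) \frac{1}{352996} - 84749\right) = - 7368272924 \left(\left(-99435 + 4380\right) \frac{1}{352996} - 84749\right) = - 7368272924 \left(\left(-95055\right) \frac{1}{352996} - 84749\right) = - 7368272924 \left(- \frac{95055}{352996} - 84749\right) = \left(-7368272924\right) \left(- \frac{29916153059}{352996}\right) = \frac{55107595143717368629}{88249}$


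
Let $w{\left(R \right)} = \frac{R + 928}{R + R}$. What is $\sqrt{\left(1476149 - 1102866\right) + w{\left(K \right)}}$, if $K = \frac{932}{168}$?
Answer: $\frac{\sqrt{81078914542}}{466} \approx 611.04$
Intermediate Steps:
$K = \frac{233}{42}$ ($K = 932 \cdot \frac{1}{168} = \frac{233}{42} \approx 5.5476$)
$w{\left(R \right)} = \frac{928 + R}{2 R}$
$\sqrt{\left(1476149 - 1102866\right) + w{\left(K \right)}} = \sqrt{\left(1476149 - 1102866\right) + \frac{928 + \frac{233}{42}}{2 \cdot \frac{233}{42}}} = \sqrt{373283 + \frac{1}{2} \cdot \frac{42}{233} \cdot \frac{39209}{42}} = \sqrt{373283 + \frac{39209}{466}} = \sqrt{\frac{173989087}{466}} = \frac{\sqrt{81078914542}}{466}$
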